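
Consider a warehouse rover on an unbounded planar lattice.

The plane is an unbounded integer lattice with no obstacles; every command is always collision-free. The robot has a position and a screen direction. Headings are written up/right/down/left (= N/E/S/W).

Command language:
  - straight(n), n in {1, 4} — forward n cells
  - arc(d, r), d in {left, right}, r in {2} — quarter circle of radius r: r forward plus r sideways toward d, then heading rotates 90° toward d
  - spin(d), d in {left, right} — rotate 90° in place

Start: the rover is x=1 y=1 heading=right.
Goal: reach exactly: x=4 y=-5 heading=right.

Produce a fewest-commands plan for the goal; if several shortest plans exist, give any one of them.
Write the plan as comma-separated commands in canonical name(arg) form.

spin(right), straight(4), arc(left, 2), straight(1)

start: x=1 y=1 heading=right
t=1 spin(right) ⇒ x=1 y=1 heading=down
t=2 straight(4) ⇒ x=1 y=-3 heading=down
t=3 arc(left, 2) ⇒ x=3 y=-5 heading=right
t=4 straight(1) ⇒ x=4 y=-5 heading=right
nothing shorter than 4 reaches the goal.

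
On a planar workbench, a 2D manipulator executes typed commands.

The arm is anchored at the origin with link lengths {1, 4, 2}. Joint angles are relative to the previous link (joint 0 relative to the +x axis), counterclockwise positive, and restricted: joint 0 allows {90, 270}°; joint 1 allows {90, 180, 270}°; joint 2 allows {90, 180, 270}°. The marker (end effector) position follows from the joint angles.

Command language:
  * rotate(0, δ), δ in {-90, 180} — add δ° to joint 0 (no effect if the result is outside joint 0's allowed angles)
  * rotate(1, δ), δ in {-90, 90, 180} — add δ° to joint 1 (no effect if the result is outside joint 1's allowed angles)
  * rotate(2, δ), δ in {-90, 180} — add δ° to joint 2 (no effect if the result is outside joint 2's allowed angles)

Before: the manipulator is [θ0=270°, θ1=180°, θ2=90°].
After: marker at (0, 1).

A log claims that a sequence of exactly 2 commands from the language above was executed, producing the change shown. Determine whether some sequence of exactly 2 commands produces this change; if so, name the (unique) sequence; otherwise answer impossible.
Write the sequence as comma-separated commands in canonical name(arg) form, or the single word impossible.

rotate(2, 180), rotate(2, -90)

key: order matters: swapping rotate(2, 180) and rotate(2, -90) lands elsewhere
t0: [θ0=270°, θ1=180°, θ2=90°]
step 1 (rotate(2, 180)): [θ0=270°, θ1=180°, θ2=270°]
step 2 (rotate(2, -90)): [θ0=270°, θ1=180°, θ2=180°]
no rival 2-sequence matches.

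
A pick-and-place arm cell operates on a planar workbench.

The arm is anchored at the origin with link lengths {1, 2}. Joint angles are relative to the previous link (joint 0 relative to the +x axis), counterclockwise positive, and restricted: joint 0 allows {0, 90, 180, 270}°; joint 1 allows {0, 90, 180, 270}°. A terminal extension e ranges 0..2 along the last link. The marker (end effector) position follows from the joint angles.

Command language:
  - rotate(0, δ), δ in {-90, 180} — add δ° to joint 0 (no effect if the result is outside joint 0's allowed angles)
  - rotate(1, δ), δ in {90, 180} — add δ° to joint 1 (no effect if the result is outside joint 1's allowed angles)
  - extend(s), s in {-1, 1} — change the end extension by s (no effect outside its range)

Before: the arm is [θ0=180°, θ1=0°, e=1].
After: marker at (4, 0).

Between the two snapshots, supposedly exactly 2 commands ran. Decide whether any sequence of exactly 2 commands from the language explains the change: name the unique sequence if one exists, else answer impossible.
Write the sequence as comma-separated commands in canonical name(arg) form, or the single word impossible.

t0: [θ0=180°, θ1=0°, e=1]
step 1 (rotate(0, -90)): [θ0=90°, θ1=0°, e=1]
step 2 (rotate(0, -90)): [θ0=0°, θ1=0°, e=1]
no rival 2-sequence matches.

rotate(0, -90), rotate(0, -90)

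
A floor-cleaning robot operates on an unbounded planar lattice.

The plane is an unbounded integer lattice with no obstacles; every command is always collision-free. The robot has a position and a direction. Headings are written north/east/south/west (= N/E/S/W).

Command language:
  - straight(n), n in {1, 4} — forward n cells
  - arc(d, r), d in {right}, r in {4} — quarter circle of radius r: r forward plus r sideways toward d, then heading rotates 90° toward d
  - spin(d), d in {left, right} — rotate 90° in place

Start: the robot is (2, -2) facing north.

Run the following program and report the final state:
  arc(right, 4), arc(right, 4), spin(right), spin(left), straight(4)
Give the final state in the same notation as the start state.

(10, -6) facing south

begin: (2, -2) facing north
step 1 (arc(right, 4)): (6, 2) facing east
step 2 (arc(right, 4)): (10, -2) facing south
step 3 (spin(right)): (10, -2) facing west
step 4 (spin(left)): (10, -2) facing south
step 5 (straight(4)): (10, -6) facing south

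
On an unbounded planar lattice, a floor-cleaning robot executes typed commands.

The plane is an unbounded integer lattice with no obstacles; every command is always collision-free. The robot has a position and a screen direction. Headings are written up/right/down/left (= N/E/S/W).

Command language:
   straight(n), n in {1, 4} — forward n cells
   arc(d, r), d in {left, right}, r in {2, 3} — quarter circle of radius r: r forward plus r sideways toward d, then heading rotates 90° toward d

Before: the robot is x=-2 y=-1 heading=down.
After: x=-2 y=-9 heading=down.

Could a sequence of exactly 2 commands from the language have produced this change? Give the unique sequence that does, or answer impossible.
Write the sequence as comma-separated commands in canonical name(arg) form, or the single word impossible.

straight(4), straight(4)

key: heading stays S — no command in the sequence turns
start: x=-2 y=-1 heading=down
step 1 (straight(4)): x=-2 y=-5 heading=down
step 2 (straight(4)): x=-2 y=-9 heading=down
uniquely the one of 36 2-step routes that fits.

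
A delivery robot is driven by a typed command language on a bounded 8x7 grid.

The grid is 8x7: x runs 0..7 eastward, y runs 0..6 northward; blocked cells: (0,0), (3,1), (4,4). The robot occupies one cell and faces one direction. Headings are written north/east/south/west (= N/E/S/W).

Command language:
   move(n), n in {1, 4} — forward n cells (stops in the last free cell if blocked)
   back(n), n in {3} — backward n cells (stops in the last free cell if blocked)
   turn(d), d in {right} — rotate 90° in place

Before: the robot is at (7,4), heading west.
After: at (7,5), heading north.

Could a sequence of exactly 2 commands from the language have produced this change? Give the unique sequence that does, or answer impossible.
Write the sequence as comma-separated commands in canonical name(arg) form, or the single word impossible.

key: order matters: swapping turn(right) and move(1) lands elsewhere
start: at (7,4), heading west
[1] after turn(right): at (7,4), heading north
[2] after move(1): at (7,5), heading north
uniquely the one of 16 2-step routes that fits.

turn(right), move(1)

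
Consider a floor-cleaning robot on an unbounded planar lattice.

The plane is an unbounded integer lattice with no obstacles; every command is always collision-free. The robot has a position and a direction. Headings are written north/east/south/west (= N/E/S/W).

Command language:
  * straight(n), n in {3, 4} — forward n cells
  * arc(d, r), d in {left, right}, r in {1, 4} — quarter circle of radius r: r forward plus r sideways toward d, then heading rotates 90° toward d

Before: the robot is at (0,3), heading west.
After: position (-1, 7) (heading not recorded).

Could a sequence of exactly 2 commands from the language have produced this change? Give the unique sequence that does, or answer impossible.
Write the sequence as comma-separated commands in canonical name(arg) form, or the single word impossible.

key: running straight(3) before arc(right, 1) would end elsewhere — order is forced
begin: at (0,3), heading west
[1] after arc(right, 1): at (-1,4), heading north
[2] after straight(3): at (-1,7), heading north
no rival 2-sequence matches.

arc(right, 1), straight(3)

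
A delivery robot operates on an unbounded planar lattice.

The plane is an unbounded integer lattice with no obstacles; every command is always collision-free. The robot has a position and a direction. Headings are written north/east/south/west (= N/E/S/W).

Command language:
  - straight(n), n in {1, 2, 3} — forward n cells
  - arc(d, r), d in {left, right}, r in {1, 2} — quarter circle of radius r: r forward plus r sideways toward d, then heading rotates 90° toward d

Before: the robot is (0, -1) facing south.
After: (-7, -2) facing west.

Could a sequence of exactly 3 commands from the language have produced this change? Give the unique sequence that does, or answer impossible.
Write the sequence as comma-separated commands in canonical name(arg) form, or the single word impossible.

key: cell and facing (now W) both changed — the 3 commands mix motion and turning
start: (0, -1) facing south
1. arc(right, 1) → (-1, -2) facing west
2. straight(3) → (-4, -2) facing west
3. straight(3) → (-7, -2) facing west
uniquely the one of 343 3-step routes that fits.

arc(right, 1), straight(3), straight(3)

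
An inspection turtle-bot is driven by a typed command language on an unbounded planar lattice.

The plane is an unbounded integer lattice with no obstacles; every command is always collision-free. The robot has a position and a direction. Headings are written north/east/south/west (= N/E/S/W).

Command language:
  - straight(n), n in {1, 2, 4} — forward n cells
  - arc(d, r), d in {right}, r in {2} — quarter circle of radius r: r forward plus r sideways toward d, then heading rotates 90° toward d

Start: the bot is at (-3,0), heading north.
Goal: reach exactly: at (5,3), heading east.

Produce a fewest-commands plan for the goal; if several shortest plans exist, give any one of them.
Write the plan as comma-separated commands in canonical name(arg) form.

from: at (-3,0), heading north
1. straight(1) → at (-3,1), heading north
2. arc(right, 2) → at (-1,3), heading east
3. straight(2) → at (1,3), heading east
4. straight(4) → at (5,3), heading east
no 3-step plan works, so 4 is optimal.

straight(1), arc(right, 2), straight(2), straight(4)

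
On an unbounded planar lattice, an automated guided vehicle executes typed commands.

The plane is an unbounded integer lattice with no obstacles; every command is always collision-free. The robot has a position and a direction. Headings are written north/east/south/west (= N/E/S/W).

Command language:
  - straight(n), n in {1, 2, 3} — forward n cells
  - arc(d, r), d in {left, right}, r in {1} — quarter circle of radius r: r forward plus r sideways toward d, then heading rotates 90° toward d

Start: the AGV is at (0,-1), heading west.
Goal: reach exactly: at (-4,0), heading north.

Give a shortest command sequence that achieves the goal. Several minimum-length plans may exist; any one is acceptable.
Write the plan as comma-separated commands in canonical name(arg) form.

start: at (0,-1), heading west
step 1 (straight(3)): at (-3,-1), heading west
step 2 (arc(right, 1)): at (-4,0), heading north
shorter routes all fall short; 2 is best.

straight(3), arc(right, 1)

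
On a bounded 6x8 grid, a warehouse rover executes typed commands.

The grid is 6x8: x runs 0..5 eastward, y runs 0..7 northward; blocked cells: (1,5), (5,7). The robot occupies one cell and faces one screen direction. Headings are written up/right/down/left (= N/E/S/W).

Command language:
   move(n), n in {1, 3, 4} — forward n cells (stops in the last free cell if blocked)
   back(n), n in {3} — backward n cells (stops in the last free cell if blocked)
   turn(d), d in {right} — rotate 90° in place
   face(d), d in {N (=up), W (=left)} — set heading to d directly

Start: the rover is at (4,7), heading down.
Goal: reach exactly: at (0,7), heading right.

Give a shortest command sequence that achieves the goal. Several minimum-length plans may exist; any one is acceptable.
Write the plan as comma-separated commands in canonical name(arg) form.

face(N), turn(right), back(3), back(3)

start: at (4,7), heading down
t=1 face(N) ⇒ at (4,7), heading up
t=2 turn(right) ⇒ at (4,7), heading right
t=3 back(3) ⇒ at (1,7), heading right
t=4 back(3) ⇒ at (0,7), heading right
minimal: 4 command(s), checked below 4.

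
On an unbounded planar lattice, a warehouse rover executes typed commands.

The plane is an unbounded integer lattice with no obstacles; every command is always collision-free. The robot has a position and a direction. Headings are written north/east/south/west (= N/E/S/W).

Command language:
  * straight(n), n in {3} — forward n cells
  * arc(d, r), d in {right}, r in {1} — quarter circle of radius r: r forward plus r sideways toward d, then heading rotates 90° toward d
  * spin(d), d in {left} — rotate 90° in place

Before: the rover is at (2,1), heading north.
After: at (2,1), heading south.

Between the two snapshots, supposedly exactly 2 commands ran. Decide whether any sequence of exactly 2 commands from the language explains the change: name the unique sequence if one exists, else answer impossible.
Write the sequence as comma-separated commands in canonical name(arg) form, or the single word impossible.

key: parked at (2,1) the whole time — nothing moves the robot
start: at (2,1), heading north
[1] after spin(left): at (2,1), heading west
[2] after spin(left): at (2,1), heading south
no rival 2-sequence matches.

spin(left), spin(left)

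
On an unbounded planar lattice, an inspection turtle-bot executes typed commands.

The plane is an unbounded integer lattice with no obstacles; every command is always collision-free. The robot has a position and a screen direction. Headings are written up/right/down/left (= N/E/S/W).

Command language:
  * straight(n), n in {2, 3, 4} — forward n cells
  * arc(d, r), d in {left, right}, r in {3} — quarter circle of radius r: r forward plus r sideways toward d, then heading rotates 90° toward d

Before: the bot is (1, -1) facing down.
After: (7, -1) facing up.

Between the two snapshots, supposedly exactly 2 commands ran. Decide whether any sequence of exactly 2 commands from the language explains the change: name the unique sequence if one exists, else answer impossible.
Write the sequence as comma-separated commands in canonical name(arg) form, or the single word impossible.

key: position moved to (7,-1) AND the heading swung to N — translation plus rotation needed
start: (1, -1) facing down
1. arc(left, 3) → (4, -4) facing right
2. arc(left, 3) → (7, -1) facing up
uniquely the one of 25 2-step routes that fits.

arc(left, 3), arc(left, 3)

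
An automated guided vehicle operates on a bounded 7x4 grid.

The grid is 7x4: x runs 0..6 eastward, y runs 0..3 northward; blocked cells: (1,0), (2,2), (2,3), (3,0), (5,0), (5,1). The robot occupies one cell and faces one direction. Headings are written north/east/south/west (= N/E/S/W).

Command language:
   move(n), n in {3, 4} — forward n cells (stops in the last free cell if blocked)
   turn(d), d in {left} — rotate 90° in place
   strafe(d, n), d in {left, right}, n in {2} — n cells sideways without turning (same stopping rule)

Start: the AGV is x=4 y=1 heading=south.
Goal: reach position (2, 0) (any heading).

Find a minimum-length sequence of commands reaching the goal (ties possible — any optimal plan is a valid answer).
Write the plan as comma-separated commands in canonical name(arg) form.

strafe(right, 2), move(4)

begin: x=4 y=1 heading=south
1. strafe(right, 2) → x=2 y=1 heading=south
2. move(4) → x=2 y=0 heading=south
no 1-step plan works, so 2 is optimal.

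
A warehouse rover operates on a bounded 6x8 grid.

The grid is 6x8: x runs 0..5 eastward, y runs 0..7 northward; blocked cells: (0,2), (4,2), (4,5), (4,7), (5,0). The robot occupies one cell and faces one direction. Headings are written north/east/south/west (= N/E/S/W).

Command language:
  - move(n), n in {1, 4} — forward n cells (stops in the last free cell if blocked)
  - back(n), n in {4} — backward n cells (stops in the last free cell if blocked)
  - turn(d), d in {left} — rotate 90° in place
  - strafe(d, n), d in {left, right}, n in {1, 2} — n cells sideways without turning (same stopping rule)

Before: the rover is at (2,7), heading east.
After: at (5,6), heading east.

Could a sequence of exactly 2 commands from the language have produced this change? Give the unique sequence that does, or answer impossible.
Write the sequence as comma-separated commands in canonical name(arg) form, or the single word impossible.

strafe(right, 1), move(4)

key: running move(4) before strafe(right, 1) would end elsewhere — order is forced
begin: at (2,7), heading east
t=1 strafe(right, 1) ⇒ at (2,6), heading east
t=2 move(4) ⇒ at (5,6), heading east
no rival 2-sequence matches.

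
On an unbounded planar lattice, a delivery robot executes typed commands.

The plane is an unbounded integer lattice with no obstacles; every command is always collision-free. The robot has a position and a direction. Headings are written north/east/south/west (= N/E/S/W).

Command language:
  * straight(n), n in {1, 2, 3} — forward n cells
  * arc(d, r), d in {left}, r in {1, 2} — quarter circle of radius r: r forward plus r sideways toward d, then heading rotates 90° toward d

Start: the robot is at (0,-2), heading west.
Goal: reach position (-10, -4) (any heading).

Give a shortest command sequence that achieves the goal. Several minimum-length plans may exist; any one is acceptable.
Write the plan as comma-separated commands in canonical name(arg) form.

initial: at (0,-2), heading west
t=1 straight(2) ⇒ at (-2,-2), heading west
t=2 straight(3) ⇒ at (-5,-2), heading west
t=3 straight(3) ⇒ at (-8,-2), heading west
t=4 arc(left, 2) ⇒ at (-10,-4), heading south
shorter routes all fall short; 4 is best.

straight(2), straight(3), straight(3), arc(left, 2)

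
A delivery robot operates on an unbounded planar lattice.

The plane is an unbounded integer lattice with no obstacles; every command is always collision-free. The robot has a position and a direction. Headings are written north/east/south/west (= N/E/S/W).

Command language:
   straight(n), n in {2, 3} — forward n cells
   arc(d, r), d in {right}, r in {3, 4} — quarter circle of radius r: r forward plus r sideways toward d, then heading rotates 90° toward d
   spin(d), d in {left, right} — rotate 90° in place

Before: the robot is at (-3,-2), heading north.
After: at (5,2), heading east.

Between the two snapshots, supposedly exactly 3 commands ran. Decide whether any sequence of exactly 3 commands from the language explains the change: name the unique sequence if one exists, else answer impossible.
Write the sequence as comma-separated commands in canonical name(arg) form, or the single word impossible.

arc(right, 4), straight(2), straight(2)

key: position moved to (5,2) AND the heading swung to E — translation plus rotation needed
from: at (-3,-2), heading north
step 1 (arc(right, 4)): at (1,2), heading east
step 2 (straight(2)): at (3,2), heading east
step 3 (straight(2)): at (5,2), heading east
all 216 alternatives checked — unique.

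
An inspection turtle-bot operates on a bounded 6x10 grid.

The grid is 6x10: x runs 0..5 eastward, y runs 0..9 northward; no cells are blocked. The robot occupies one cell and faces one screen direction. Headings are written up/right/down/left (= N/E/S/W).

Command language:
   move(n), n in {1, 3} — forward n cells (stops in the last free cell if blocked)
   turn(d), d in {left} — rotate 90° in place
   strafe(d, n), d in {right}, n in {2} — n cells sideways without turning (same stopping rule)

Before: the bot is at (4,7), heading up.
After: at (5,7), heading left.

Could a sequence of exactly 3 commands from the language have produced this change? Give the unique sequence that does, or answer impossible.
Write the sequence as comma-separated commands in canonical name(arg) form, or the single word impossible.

strafe(right, 2), strafe(right, 2), turn(left)

key: position moved to (5,7) AND the heading swung to W — translation plus rotation needed
start: at (4,7), heading up
[1] after strafe(right, 2): at (5,7), heading up
[2] after strafe(right, 2): at (5,7), heading up
[3] after turn(left): at (5,7), heading left
no rival 3-sequence matches.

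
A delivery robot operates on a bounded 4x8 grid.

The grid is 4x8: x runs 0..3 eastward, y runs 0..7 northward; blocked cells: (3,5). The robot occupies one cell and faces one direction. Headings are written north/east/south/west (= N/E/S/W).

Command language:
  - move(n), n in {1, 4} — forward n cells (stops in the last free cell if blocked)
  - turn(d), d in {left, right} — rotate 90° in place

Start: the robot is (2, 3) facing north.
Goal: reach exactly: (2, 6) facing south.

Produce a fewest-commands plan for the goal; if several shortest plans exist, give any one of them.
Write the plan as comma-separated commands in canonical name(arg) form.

t0: (2, 3) facing north
step 1 (move(4)): (2, 7) facing north
step 2 (turn(left)): (2, 7) facing west
step 3 (turn(left)): (2, 7) facing south
step 4 (move(1)): (2, 6) facing south
no 3-step plan works, so 4 is optimal.

move(4), turn(left), turn(left), move(1)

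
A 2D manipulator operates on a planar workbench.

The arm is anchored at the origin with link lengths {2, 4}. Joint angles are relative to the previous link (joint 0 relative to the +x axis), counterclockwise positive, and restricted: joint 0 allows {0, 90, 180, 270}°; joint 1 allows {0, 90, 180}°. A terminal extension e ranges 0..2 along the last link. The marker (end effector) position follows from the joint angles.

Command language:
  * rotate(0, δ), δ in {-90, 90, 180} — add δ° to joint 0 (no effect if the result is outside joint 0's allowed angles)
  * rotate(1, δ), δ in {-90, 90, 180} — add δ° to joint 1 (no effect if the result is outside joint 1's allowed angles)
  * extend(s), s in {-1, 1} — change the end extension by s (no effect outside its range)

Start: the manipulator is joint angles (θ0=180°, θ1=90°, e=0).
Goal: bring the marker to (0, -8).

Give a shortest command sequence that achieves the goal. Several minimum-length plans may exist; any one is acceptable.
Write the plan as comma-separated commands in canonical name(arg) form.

begin: joint angles (θ0=180°, θ1=90°, e=0)
t=1 extend(1) ⇒ joint angles (θ0=180°, θ1=90°, e=1)
t=2 extend(1) ⇒ joint angles (θ0=180°, θ1=90°, e=2)
t=3 rotate(0, 90) ⇒ joint angles (θ0=270°, θ1=90°, e=2)
t=4 rotate(1, -90) ⇒ joint angles (θ0=270°, θ1=0°, e=2)
shorter routes all fall short; 4 is best.

extend(1), extend(1), rotate(0, 90), rotate(1, -90)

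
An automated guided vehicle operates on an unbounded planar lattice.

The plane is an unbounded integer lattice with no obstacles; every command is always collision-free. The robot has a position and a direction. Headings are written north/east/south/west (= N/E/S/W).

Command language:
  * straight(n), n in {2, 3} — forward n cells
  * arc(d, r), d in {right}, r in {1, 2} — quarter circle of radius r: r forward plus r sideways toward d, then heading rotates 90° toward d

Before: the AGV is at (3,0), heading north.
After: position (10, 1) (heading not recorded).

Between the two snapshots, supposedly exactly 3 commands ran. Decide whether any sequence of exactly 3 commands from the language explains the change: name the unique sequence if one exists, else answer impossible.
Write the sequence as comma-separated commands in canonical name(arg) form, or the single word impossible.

key: running straight(3) before arc(right, 1) would end elsewhere — order is forced
from: at (3,0), heading north
step 1 (arc(right, 1)): at (4,1), heading east
step 2 (straight(3)): at (7,1), heading east
step 3 (straight(3)): at (10,1), heading east
no rival 3-sequence matches.

arc(right, 1), straight(3), straight(3)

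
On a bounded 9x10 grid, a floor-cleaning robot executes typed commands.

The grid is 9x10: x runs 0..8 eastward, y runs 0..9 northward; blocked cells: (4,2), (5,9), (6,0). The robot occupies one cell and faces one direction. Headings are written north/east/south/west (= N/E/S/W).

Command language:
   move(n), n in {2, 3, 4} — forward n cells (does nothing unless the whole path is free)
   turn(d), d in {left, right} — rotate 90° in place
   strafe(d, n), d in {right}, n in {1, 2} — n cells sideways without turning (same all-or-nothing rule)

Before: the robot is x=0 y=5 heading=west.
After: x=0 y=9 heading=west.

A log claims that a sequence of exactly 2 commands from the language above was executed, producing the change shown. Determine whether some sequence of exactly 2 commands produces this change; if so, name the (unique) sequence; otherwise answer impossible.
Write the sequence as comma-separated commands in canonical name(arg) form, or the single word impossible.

strafe(right, 2), strafe(right, 2)

key: heading stays W — no command in the sequence turns
from: x=0 y=5 heading=west
step 1 (strafe(right, 2)): x=0 y=7 heading=west
step 2 (strafe(right, 2)): x=0 y=9 heading=west
no other 2-command option fits: unique.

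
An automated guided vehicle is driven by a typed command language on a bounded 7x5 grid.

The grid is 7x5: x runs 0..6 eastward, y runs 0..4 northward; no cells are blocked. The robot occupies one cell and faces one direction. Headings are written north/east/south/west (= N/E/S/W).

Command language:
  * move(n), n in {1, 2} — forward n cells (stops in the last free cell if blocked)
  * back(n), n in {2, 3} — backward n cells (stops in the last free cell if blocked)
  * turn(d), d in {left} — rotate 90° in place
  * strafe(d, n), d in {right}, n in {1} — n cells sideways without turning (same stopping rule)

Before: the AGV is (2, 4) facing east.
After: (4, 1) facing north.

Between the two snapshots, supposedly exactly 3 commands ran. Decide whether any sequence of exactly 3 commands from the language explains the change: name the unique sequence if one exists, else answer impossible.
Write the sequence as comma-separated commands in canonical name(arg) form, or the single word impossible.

key: cell and facing (now N) both changed — the 3 commands mix motion and turning
from: (2, 4) facing east
1. move(2) → (4, 4) facing east
2. turn(left) → (4, 4) facing north
3. back(3) → (4, 1) facing north
no other 3-command option fits: unique.

move(2), turn(left), back(3)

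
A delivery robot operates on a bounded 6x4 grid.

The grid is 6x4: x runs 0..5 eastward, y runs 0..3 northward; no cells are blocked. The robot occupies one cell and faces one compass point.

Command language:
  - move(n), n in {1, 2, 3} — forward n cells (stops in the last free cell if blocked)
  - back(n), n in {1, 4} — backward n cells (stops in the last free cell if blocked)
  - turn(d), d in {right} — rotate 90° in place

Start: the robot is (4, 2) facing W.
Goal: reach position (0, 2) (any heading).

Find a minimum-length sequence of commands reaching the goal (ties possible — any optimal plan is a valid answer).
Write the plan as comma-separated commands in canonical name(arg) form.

move(1), move(3)

t0: (4, 2) facing W
step 1 (move(1)): (3, 2) facing W
step 2 (move(3)): (0, 2) facing W
minimal: 2 command(s), checked below 2.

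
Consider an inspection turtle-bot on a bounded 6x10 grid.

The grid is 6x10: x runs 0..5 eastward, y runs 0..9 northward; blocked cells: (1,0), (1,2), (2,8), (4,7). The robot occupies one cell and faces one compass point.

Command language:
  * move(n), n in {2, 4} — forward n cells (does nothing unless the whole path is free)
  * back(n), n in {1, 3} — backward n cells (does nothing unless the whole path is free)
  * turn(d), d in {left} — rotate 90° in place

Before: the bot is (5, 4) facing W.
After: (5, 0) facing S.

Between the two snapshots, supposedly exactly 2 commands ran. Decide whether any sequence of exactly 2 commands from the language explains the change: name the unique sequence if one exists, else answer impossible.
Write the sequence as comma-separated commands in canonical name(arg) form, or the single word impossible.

key: running move(4) before turn(left) would end elsewhere — order is forced
begin: (5, 4) facing W
step 1 (turn(left)): (5, 4) facing S
step 2 (move(4)): (5, 0) facing S
uniquely the one of 25 2-step routes that fits.

turn(left), move(4)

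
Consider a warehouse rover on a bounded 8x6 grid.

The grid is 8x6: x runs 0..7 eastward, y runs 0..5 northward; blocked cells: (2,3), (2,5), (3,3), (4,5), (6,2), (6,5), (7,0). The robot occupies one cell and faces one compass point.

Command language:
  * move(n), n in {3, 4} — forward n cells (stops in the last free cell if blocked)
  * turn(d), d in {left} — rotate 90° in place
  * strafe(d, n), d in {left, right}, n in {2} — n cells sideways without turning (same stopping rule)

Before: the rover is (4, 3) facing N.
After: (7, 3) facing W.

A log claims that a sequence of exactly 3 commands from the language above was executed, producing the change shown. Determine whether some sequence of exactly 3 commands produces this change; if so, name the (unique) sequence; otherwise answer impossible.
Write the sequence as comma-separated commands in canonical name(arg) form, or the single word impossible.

strafe(right, 2), strafe(right, 2), turn(left)

key: running turn(left) before strafe(right, 2) would end elsewhere — order is forced
from: (4, 3) facing N
t=1 strafe(right, 2) ⇒ (6, 3) facing N
t=2 strafe(right, 2) ⇒ (7, 3) facing N
t=3 turn(left) ⇒ (7, 3) facing W
no rival 3-sequence matches.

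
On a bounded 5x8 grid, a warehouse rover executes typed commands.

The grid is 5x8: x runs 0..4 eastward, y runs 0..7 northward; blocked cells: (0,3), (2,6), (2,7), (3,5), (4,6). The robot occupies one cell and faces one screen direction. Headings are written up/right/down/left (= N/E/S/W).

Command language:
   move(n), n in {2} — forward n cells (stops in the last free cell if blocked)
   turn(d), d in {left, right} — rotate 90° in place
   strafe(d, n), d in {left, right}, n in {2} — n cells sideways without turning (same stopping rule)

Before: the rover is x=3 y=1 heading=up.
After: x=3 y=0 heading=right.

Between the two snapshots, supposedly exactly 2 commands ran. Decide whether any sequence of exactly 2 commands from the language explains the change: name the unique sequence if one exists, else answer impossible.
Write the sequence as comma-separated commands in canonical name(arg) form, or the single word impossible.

turn(right), strafe(right, 2)

key: strafe(right, 2) runs into the grid edge before its full distance
initial: x=3 y=1 heading=up
[1] after turn(right): x=3 y=1 heading=right
[2] after strafe(right, 2): x=3 y=0 heading=right
all 25 alternatives checked — unique.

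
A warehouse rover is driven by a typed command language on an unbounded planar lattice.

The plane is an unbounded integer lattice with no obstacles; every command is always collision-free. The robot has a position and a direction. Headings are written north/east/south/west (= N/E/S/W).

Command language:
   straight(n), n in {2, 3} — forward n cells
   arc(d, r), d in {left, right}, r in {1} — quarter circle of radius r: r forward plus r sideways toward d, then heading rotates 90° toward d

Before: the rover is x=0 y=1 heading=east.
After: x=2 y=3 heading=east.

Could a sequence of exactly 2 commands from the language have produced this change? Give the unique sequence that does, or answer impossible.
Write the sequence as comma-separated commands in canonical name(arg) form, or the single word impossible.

arc(left, 1), arc(right, 1)

key: still facing E at the end — net rotation zero over 2 steps
initial: x=0 y=1 heading=east
step 1 (arc(left, 1)): x=1 y=2 heading=north
step 2 (arc(right, 1)): x=2 y=3 heading=east
all 16 alternatives checked — unique.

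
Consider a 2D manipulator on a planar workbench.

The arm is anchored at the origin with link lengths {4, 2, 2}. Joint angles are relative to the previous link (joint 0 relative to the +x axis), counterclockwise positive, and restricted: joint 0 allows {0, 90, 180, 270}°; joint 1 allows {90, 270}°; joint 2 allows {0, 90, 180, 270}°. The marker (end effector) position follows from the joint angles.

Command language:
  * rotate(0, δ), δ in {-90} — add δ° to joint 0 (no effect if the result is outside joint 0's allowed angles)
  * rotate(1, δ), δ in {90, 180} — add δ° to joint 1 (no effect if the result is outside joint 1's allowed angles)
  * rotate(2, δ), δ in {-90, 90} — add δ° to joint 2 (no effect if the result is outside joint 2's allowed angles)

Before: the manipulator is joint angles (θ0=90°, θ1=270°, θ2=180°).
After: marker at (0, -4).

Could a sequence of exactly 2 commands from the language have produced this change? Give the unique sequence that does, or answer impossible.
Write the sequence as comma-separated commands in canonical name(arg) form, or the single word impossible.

t0: joint angles (θ0=90°, θ1=270°, θ2=180°)
1. rotate(0, -90) → joint angles (θ0=0°, θ1=270°, θ2=180°)
2. rotate(0, -90) → joint angles (θ0=270°, θ1=270°, θ2=180°)
no rival 2-sequence matches.

rotate(0, -90), rotate(0, -90)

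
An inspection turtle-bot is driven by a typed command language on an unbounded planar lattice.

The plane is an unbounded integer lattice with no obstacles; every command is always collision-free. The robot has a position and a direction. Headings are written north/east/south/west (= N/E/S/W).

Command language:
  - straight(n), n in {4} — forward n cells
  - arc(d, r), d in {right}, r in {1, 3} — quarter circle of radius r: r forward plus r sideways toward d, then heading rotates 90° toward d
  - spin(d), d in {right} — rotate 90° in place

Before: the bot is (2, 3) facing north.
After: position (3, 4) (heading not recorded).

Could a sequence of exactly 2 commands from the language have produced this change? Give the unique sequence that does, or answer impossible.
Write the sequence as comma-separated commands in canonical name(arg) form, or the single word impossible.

arc(right, 1), spin(right)

key: order matters: swapping arc(right, 1) and spin(right) lands elsewhere
from: (2, 3) facing north
step 1 (arc(right, 1)): (3, 4) facing east
step 2 (spin(right)): (3, 4) facing south
no other 2-command option fits: unique.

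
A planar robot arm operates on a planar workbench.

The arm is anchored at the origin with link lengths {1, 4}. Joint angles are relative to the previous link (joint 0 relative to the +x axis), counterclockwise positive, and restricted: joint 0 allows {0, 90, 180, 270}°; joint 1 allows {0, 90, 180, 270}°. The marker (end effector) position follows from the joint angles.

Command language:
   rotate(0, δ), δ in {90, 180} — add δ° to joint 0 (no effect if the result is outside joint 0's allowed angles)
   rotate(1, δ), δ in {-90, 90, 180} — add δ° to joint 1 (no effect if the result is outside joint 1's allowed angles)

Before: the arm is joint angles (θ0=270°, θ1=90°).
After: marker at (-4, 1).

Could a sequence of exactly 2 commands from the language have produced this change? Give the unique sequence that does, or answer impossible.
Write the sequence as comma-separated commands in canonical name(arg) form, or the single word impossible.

t0: joint angles (θ0=270°, θ1=90°)
[1] after rotate(0, 90): joint angles (θ0=0°, θ1=90°)
[2] after rotate(0, 90): joint angles (θ0=90°, θ1=90°)
all 25 alternatives checked — unique.

rotate(0, 90), rotate(0, 90)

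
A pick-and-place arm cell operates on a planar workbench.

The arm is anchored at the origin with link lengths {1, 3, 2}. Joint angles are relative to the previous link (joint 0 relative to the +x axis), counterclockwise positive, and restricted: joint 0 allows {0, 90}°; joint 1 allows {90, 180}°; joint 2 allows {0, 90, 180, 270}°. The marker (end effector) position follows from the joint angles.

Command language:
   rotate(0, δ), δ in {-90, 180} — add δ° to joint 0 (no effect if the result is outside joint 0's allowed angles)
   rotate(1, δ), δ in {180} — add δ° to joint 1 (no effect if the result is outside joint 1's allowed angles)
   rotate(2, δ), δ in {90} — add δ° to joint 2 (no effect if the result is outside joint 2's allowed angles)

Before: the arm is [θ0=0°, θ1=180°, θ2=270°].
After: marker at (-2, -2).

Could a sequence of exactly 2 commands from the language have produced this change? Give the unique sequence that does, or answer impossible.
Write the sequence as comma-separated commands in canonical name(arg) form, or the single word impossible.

initial: [θ0=0°, θ1=180°, θ2=270°]
t=1 rotate(2, 90) ⇒ [θ0=0°, θ1=180°, θ2=0°]
t=2 rotate(2, 90) ⇒ [θ0=0°, θ1=180°, θ2=90°]
all 16 alternatives checked — unique.

rotate(2, 90), rotate(2, 90)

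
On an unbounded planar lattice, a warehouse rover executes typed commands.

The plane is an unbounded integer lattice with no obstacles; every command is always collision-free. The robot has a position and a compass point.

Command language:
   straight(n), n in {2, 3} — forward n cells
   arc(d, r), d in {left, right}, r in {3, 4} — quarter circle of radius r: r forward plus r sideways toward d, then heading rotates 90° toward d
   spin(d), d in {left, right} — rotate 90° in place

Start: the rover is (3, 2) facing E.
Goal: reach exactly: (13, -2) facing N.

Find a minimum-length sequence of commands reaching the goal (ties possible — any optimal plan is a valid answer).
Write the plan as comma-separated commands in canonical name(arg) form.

arc(right, 4), arc(left, 3), arc(left, 3)

t0: (3, 2) facing E
t=1 arc(right, 4) ⇒ (7, -2) facing S
t=2 arc(left, 3) ⇒ (10, -5) facing E
t=3 arc(left, 3) ⇒ (13, -2) facing N
minimal: 3 command(s), checked below 3.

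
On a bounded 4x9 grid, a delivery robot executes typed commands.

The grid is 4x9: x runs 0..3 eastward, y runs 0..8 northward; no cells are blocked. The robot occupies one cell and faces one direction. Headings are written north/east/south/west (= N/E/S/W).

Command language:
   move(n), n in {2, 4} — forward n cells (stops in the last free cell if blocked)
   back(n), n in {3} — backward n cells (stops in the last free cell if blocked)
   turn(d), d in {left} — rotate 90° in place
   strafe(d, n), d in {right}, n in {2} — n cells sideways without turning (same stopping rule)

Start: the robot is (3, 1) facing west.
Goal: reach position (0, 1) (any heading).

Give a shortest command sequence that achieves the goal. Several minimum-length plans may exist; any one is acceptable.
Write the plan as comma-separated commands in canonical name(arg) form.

move(4)

start: (3, 1) facing west
t=1 move(4) ⇒ (0, 1) facing west
no 0-step plan works, so 1 is optimal.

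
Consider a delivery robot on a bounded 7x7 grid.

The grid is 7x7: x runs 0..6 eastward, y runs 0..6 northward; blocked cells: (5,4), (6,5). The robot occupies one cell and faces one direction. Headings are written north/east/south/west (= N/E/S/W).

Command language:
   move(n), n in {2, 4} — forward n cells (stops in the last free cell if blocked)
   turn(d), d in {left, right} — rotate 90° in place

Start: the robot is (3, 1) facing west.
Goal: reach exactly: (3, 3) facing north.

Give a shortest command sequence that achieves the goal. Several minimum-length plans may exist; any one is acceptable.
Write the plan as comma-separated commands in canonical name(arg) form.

turn(right), move(2)

begin: (3, 1) facing west
t=1 turn(right) ⇒ (3, 1) facing north
t=2 move(2) ⇒ (3, 3) facing north
shorter routes all fall short; 2 is best.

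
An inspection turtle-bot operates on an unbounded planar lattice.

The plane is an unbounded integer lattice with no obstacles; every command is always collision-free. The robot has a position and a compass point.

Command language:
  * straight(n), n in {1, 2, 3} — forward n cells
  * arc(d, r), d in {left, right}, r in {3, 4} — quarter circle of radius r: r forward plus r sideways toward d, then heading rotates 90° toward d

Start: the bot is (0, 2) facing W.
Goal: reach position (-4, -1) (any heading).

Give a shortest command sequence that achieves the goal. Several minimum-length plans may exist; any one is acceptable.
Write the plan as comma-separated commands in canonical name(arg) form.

straight(1), arc(left, 3)

from: (0, 2) facing W
t=1 straight(1) ⇒ (-1, 2) facing W
t=2 arc(left, 3) ⇒ (-4, -1) facing S
nothing shorter than 2 reaches the goal.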